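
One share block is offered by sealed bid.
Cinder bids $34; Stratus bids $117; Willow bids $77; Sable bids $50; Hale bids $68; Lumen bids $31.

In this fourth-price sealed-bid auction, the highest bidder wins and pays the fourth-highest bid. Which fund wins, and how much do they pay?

Rule: the highest bidder wins and pays the fourth-highest bid.
Bids ranked: 117 (Stratus) > 77 (Willow) > 68 (Hale) > 50 (Sable) > 34 (Cinder) > 31 (Lumen)
Stratus wins; payment is bid #4 in the ranking = $50.

Stratus pays $50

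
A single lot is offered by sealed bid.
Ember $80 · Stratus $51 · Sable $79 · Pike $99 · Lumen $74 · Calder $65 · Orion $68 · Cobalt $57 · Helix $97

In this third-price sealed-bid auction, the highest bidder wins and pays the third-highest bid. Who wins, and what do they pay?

Pike pays $80

Bids ranked: 99 (Pike) > 97 (Helix) > 80 (Ember) > 79 (Sable) > 74 (Lumen) > 68 (Orion) > …
Pike wins; payment is bid #3 in the ranking = $80.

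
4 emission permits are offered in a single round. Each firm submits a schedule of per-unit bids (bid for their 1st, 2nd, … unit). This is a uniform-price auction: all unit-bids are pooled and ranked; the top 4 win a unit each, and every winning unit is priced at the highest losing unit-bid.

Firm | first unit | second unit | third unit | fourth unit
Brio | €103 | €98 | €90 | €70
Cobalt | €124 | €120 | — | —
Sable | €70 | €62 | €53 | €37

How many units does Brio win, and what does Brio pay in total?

All unit-bids, highest first — top 4: 124 (Cobalt-1), 120 (Cobalt-2), 103 (Brio-1), 98 (Brio-2)
Highest rejected unit-bid = €90.
Brio wins 2 unit(s) at €90 each.

Brio: 2 units, pays €180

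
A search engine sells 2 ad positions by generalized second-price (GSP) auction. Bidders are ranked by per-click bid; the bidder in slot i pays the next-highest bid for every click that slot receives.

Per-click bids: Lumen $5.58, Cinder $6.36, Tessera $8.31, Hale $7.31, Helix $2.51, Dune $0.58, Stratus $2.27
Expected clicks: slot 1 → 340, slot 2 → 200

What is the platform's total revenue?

Per-click bids in order: $8.31 (Tessera) > $7.31 (Hale) > $6.36 (Cinder) > …
Slot 1: Tessera pays $7.31 × 340 = $2485.40
Slot 2: Hale pays $6.36 × 200 = $1272.00
Total = $3757.40

Total revenue: $3757.40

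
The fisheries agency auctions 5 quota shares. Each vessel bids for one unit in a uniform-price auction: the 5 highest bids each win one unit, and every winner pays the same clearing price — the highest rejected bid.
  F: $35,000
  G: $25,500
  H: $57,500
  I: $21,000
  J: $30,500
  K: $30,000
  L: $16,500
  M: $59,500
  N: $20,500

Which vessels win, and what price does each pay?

Ordering the bids: 59,500 (M), 57,500 (H), 35,000 (F), 30,500 (J), 30,000 (K), 25,500 (G), 21,000 (I), …
Top 5: M, H, F, J, K.
Clearing price = highest rejected bid = $25,500.

M, H, F, J, K; each pays $25,500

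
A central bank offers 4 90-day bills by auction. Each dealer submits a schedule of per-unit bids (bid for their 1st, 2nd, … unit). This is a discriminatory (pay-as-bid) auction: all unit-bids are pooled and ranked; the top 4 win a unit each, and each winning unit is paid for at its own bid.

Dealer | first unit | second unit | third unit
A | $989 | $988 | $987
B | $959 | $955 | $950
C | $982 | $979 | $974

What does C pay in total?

Merging the schedules and taking the best 4: 989 (A-1), 988 (A-2), 987 (A-3), 982 (C-1)
Next rejected bid: $979 (not a price — pay-as-bid).
C's winning unit-bids: 982 = $982.

C pays $982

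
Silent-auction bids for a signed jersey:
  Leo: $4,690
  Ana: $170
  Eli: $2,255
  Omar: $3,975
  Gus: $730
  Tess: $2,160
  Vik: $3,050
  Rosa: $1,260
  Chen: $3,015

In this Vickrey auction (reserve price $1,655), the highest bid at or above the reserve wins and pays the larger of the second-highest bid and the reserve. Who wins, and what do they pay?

Leo pays $3,975

Vickrey auction (reserve price $1,655): the highest bid at or above the reserve wins and pays the larger of the second-highest bid and the reserve.
Sorting bids: 4,690 (Leo) > 3,975 (Omar) > 3,050 (Vik) > 3,015 (Chen) > 2,255 (Eli) > 2,160 (Tess) > …
Leo has the top bid at or above the reserve ($4,690).
max(second-highest $3,975, reserve $1,655) = $3,975; the reserve does not bind.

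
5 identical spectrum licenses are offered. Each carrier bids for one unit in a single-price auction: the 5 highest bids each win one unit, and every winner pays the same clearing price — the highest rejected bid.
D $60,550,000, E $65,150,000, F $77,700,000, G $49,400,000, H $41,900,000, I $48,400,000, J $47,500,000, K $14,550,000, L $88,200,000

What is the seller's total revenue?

Total revenue: $242,000,000

Bids ranked high→low: 88,200,000 (L), 77,700,000 (F), 65,150,000 (E), 60,550,000 (D), 49,400,000 (G), 48,400,000 (I), 47,500,000 (J), …
Winners (5 units): L, F, E, D, G.
First losing bid is I's $48,400,000, which sets the uniform price.
Total revenue = 5 × $48,400,000 = $242,000,000.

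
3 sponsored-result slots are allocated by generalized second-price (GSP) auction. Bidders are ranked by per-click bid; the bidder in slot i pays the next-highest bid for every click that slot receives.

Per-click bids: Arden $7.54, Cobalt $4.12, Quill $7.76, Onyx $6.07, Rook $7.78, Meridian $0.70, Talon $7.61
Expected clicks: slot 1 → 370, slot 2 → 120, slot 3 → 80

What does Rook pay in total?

Rook pays $2871.20

Sorting advertisers: $7.78 (Rook) > $7.76 (Quill) > $7.61 (Talon) > $7.54 (Arden) > …
Rook holds slot 1 → pays next bid $7.76 × 370 clicks = $2871.20.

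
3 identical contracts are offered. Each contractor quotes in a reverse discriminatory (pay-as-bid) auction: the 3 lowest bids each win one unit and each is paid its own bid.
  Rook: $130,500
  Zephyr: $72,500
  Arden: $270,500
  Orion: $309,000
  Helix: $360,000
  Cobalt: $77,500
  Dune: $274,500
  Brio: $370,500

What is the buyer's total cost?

Ordering the bids: 72,500 (Zephyr), 77,500 (Cobalt), 130,500 (Rook), 270,500 (Arden), 274,500 (Dune), …
The 3 lowest are Zephyr, Cobalt, Rook.
Total cost = 72,500 + 77,500 + 130,500 = $280,500.

Total cost: $280,500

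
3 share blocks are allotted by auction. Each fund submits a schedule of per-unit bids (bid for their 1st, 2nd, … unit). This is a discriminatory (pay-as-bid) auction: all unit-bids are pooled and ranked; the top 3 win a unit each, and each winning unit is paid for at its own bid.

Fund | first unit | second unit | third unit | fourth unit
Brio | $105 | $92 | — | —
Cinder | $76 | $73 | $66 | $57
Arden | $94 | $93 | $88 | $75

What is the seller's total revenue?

Total revenue: $292

All unit-bids, highest first — top 3: 105 (Brio-1), 94 (Arden-1), 93 (Arden-2)
Next rejected bid: $92 (not a price — pay-as-bid).
Each winning unit pays its own bid.
Revenue = 105 + 94 + 93 = $292.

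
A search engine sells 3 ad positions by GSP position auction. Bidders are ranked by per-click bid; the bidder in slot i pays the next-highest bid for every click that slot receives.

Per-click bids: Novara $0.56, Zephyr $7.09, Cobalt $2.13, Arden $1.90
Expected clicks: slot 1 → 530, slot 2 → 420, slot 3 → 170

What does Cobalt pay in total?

Ranked by bid: $7.09 (Zephyr) > $2.13 (Cobalt) > $1.90 (Arden) > $0.56 (Novara)
Cobalt holds slot 2 → pays next bid $1.90 × 420 clicks = $798.00.

Cobalt pays $798.00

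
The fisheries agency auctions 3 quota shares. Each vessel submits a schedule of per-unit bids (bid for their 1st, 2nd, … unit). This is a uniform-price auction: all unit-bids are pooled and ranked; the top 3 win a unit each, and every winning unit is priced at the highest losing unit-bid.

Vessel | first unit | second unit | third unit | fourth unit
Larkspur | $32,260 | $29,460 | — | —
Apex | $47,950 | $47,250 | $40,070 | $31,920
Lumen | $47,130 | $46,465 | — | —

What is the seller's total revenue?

Merging the schedules and taking the best 3: 47,950 (Apex-1), 47,250 (Apex-2), 47,130 (Lumen-1)
First bid not allocated: $46,465.
Allocation: Apex 2, Lumen 1. Every unit priced at $46,465.
Revenue = 3 × 46,465 = $139,395.

Total revenue: $139,395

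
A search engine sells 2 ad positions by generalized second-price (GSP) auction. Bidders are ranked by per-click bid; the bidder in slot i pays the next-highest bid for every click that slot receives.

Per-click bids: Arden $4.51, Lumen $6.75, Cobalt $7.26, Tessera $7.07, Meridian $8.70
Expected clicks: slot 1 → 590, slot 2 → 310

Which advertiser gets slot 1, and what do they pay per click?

Meridian; $7.26 per click

Sorting advertisers: $8.70 (Meridian) > $7.26 (Cobalt) > $7.07 (Tessera) > …
Slot 1 goes to the first-ranked bidder, Meridian, who pays the next bid down: $7.26/click.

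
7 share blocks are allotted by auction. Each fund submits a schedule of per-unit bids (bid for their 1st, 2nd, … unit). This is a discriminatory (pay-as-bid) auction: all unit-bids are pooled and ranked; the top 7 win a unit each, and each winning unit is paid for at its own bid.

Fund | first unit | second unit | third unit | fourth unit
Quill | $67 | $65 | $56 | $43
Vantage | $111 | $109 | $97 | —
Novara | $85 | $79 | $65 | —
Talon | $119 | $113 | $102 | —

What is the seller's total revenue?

Merging the schedules and taking the best 7: 119 (Talon-1), 113 (Talon-2), 111 (Vantage-1), 109 (Vantage-2), 102 (Talon-3), 97 (Vantage-3), 85 (Novara-1)
Next rejected bid: $79 (not a price — pay-as-bid).
Each winning unit pays its own bid.
Revenue = 119 + 113 + 111 + 109 + 102 + 97 + 85 = $736.

Total revenue: $736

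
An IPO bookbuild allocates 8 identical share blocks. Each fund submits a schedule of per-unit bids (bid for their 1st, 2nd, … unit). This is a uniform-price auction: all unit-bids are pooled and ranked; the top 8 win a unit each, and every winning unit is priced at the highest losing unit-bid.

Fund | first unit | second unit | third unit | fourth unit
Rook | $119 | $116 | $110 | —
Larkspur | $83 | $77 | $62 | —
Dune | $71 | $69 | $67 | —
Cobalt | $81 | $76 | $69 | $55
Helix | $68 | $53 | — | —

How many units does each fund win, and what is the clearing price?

Merging the schedules and taking the best 8: 119 (Rook-1), 116 (Rook-2), 110 (Rook-3), 83 (Larkspur-1), 81 (Cobalt-1), 77 (Larkspur-2), 76 (Cobalt-2), 71 (Dune-1)
Highest rejected unit-bid = $69.
Allocation: Cobalt 2, Dune 1, Larkspur 2, Rook 3.

Cobalt 2, Dune 1, Larkspur 2, Rook 3; clearing price $69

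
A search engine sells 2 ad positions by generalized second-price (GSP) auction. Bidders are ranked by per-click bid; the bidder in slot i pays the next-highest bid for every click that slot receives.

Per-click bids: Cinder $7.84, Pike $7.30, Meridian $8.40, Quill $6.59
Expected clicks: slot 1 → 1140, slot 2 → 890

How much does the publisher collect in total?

Per-click bids in order: $8.40 (Meridian) > $7.84 (Cinder) > $7.30 (Pike) > …
Slot 1: Meridian pays $7.84 × 1140 = $8937.60
Slot 2: Cinder pays $7.30 × 890 = $6497.00
Total = $15434.60

Total revenue: $15434.60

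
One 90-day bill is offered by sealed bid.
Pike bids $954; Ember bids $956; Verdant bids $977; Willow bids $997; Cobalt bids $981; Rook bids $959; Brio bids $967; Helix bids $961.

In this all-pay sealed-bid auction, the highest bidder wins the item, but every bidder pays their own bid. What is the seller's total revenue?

Rule: the highest bidder wins the item, but every bidder pays their own bid.
Bids ranked: 997 (Willow) > 981 (Cobalt) > 977 (Verdant) > 967 (Brio) > 961 (Helix) > 959 (Rook) > …
Every bidder forfeits their bid regardless of winning.
Revenue = 954 + 956 + 977 + 997 + 981 + 959 + 967 + 961 = $7,752.

Total revenue: $7,752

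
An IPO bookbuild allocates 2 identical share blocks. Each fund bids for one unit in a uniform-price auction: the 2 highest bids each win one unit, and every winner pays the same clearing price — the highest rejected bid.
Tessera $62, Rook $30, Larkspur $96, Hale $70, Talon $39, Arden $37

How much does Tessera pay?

Ordering the bids: 96 (Larkspur), 70 (Hale), 62 (Tessera), 39 (Talon), …
Top 2: Larkspur, Hale.
Highest unsuccessful bid: $62 → clearing price.
Tessera does not win → pays $0.

Tessera pays $0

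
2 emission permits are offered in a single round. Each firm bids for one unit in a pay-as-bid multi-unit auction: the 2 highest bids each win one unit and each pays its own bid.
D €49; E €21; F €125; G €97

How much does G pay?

Ordering the bids: 125 (F), 97 (G), 49 (D), 21 (E)
Winners (2 units): F, G.
G wins → own bid €97.

G pays €97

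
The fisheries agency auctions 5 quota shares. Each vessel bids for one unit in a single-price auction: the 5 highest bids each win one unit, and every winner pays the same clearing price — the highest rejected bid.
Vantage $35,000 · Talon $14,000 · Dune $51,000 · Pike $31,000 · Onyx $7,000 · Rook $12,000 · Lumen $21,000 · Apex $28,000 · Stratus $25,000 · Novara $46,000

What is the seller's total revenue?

Total revenue: $125,000

Bids ranked high→low: 51,000 (Dune), 46,000 (Novara), 35,000 (Vantage), 31,000 (Pike), 28,000 (Apex), 25,000 (Stratus), 21,000 (Lumen), …
Top 5: Dune, Novara, Vantage, Pike, Apex.
Highest unsuccessful bid: $25,000 → clearing price.
Total revenue = 5 × $25,000 = $125,000.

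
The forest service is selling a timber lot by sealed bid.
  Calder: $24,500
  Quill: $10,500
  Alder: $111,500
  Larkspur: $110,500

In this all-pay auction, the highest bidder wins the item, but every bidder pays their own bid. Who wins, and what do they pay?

Rule: the highest bidder wins the item, but every bidder pays their own bid.
Bids ranked: 111,500 (Alder) > 110,500 (Larkspur) > 24,500 (Calder) > 10,500 (Quill)
Alder is highest and takes the item; every bidder forfeits their bid.

Alder pays $111,500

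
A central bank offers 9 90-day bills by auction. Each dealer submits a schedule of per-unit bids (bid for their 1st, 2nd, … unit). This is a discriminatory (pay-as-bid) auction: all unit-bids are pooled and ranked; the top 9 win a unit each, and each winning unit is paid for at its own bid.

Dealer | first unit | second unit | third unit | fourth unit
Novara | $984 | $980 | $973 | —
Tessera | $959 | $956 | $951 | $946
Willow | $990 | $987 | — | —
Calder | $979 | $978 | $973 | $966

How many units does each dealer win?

Calder 4, Novara 3, Willow 2

Pooled unit-bids ranked (top 9): 990 (Willow-1), 987 (Willow-2), 984 (Novara-1), 980 (Novara-2), 979 (Calder-1), 978 (Calder-2), 973 (Novara-3), 973 (Calder-3), 966 (Calder-4)
Next rejected bid: $959 (not a price — pay-as-bid).
Allocation: Calder 4, Novara 3, Willow 2.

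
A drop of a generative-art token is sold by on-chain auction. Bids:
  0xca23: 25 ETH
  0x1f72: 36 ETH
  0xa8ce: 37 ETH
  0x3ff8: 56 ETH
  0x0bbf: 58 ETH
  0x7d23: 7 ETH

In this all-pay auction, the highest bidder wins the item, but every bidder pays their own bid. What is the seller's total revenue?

Total revenue: 219 ETH

Sorting bids: 58 (0x0bbf) > 56 (0x3ff8) > 37 (0xa8ce) > 36 (0x1f72) > 25 (0xca23) > 7 (0x7d23)
Every bidder forfeits their bid regardless of winning.
Revenue = 25 + 36 + 37 + 56 + 58 + 7 = 219 ETH.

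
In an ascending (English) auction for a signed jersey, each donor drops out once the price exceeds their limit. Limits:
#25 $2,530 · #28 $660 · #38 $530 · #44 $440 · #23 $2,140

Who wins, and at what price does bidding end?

#25 wins at $2,140

Ascending (English) auction: the price rises until one bidder remains; the winner pays the price at which the last rival dropped out.
Limits in order: 2,530 (#25) > 2,140 (#23) > 660 (#28) > 530 (#38) > 440 (#44)
Once the price passes $2,140, only #25 is left; the hammer falls at #23's limit of $2,140.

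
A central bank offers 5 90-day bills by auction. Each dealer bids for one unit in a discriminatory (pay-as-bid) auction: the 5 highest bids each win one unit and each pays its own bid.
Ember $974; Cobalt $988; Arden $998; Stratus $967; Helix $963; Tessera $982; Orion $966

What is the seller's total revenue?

Ordering the bids: 998 (Arden), 988 (Cobalt), 982 (Tessera), 974 (Ember), 967 (Stratus), 966 (Orion), 963 (Helix)
The 5 highest are Arden, Cobalt, Tessera, Ember, Stratus.
Total revenue = 998 + 988 + 982 + 974 + 967 = $4,909.

Total revenue: $4,909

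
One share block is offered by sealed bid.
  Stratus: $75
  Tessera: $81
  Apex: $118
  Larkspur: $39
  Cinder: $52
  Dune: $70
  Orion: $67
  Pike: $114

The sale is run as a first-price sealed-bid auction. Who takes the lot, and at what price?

Apex pays $118

Rule: the highest bidder wins and pays their own bid.
Bids in order: 118 (Apex) > 114 (Pike) > 81 (Tessera) > 75 (Stratus) > 70 (Dune) > 67 (Orion) > …
First-price: Apex pays what they bid, $118.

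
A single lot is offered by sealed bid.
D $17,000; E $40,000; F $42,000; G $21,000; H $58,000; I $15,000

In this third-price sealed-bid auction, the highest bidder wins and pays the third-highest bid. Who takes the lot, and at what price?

H pays $40,000

Bids ranked: 58,000 (H) > 42,000 (F) > 40,000 (E) > 21,000 (G) > 17,000 (D) > 15,000 (I)
H wins; payment is bid #3 in the ranking = $40,000.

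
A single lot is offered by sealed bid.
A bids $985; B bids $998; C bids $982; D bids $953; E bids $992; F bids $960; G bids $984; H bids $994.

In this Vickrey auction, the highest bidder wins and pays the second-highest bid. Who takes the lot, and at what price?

B pays $994

Rule: the highest bidder wins and pays the second-highest bid.
Sorting bids: 998 (B) > 994 (H) > 992 (E) > 985 (A) > 984 (G) > 982 (C) > …
Second-price: B pays H's bid of $994.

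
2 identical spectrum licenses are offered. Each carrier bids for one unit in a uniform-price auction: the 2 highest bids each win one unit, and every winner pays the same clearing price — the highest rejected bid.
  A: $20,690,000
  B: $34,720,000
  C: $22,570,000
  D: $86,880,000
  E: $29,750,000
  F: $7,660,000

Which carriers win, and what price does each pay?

D, B; each pays $29,750,000

Sorting: 86,880,000 (D), 34,720,000 (B), 29,750,000 (E), 22,570,000 (C), …
Winners (2 units): D, B.
Highest unsuccessful bid: $29,750,000 → clearing price.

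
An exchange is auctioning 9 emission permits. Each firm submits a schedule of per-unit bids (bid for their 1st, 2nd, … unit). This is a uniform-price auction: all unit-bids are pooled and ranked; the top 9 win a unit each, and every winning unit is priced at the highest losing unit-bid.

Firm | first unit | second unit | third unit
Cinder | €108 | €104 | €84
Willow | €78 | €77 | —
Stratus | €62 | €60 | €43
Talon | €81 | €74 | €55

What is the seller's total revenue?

Pooled unit-bids ranked (top 9): 108 (Cinder-1), 104 (Cinder-2), 84 (Cinder-3), 81 (Talon-1), 78 (Willow-1), 77 (Willow-2), 74 (Talon-2), 62 (Stratus-1), 60 (Stratus-2)
The (k+1)-th unit-bid is €55.
Allocation: Cinder 3, Stratus 2, Talon 2, Willow 2. Every unit priced at €55.
Revenue = 9 × 55 = €495.

Total revenue: €495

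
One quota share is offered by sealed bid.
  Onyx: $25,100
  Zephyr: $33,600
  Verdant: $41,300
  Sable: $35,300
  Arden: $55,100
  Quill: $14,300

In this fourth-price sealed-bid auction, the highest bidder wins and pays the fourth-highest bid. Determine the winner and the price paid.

Arden pays $33,600

Rule: the highest bidder wins and pays the fourth-highest bid.
Bids in order: 55,100 (Arden) > 41,300 (Verdant) > 35,300 (Sable) > 33,600 (Zephyr) > 25,100 (Onyx) > 14,300 (Quill)
Arden wins; payment is bid #4 in the ranking = $33,600.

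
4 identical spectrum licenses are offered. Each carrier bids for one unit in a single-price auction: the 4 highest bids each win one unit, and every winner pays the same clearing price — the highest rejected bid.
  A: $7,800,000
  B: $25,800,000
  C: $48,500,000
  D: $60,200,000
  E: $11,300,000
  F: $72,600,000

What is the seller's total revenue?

Total revenue: $45,200,000

Sorting: 72,600,000 (F), 60,200,000 (D), 48,500,000 (C), 25,800,000 (B), 11,300,000 (E), 7,800,000 (A)
Top 4: F, D, C, B.
Highest unsuccessful bid: $11,300,000 → clearing price.
Total revenue = 4 × $11,300,000 = $45,200,000.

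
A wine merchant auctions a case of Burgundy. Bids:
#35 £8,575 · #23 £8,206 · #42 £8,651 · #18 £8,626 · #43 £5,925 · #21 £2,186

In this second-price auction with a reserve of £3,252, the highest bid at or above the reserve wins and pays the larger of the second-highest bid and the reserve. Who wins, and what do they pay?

#42 pays £8,626

Bids in order: 8,651 (#42) > 8,626 (#18) > 8,575 (#35) > 8,206 (#23) > 5,925 (#43) > 2,186 (#21)
Highest eligible bid: #42 at £8,651.
max(second-highest £8,626, reserve £3,252) = £8,626; the reserve does not bind.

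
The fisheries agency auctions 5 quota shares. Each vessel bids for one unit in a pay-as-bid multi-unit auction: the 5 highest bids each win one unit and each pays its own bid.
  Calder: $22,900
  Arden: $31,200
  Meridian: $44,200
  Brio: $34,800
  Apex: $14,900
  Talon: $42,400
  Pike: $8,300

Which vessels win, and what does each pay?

Meridian $44,200, Talon $42,400, Brio $34,800, Arden $31,200, Calder $22,900

Sorting: 44,200 (Meridian), 42,400 (Talon), 34,800 (Brio), 31,200 (Arden), 22,900 (Calder), 14,900 (Apex), 8,300 (Pike)
The 5 highest are Meridian, Talon, Brio, Arden, Calder.
Each winner pays its own bid: Meridian $44,200, Talon $42,400, Brio $34,800, Arden $31,200, Calder $22,900.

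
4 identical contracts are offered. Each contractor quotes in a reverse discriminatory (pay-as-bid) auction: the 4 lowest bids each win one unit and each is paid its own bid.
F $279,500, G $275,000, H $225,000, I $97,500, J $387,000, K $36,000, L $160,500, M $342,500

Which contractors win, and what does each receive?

K $36,000, I $97,500, L $160,500, H $225,000

Ordering the bids: 36,000 (K), 97,500 (I), 160,500 (L), 225,000 (H), 275,000 (G), 279,500 (F), …
Lowest 4: K, I, L, H.
Each winner is paid its own bid: K $36,000, I $97,500, L $160,500, H $225,000.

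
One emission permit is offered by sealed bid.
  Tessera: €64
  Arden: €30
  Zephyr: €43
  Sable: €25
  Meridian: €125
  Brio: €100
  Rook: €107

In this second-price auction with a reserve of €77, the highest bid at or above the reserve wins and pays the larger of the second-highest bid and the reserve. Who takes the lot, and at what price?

Rule: the highest bid at or above the reserve wins and pays the larger of the second-highest bid and the reserve.
Bids ranked: 125 (Meridian) > 107 (Rook) > 100 (Brio) > 64 (Tessera) > 43 (Zephyr) > 30 (Arden) > …
Highest eligible bid: Meridian at €125.
max(second-highest €107, reserve €77) = €107; the reserve does not bind.

Meridian pays €107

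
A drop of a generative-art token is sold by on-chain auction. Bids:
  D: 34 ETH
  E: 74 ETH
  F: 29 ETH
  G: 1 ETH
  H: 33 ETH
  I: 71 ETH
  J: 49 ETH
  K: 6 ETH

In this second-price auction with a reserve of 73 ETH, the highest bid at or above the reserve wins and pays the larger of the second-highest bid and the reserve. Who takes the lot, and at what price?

E pays 73 ETH

Bids ranked: 74 (E) > 71 (I) > 49 (J) > 34 (D) > 33 (H) > 29 (F) > …
E has the top bid at or above the reserve (74 ETH).
max(second-highest 71 ETH, reserve 73 ETH) = 73 ETH.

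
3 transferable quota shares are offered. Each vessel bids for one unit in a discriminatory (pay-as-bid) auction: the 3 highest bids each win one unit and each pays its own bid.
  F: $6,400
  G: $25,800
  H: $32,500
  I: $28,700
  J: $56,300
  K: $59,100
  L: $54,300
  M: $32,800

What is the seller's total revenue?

Ordering the bids: 59,100 (K), 56,300 (J), 54,300 (L), 32,800 (M), 32,500 (H), …
Top 3: K, J, L.
Total revenue = 59,100 + 56,300 + 54,300 = $169,700.

Total revenue: $169,700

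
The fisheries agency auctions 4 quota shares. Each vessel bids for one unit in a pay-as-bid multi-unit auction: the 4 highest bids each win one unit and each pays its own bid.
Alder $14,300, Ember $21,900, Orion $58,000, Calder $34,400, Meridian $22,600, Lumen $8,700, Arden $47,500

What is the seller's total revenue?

Total revenue: $162,500

Sorting: 58,000 (Orion), 47,500 (Arden), 34,400 (Calder), 22,600 (Meridian), 21,900 (Ember), 14,300 (Alder), …
Winners (4 units): Orion, Arden, Calder, Meridian.
Total revenue = 58,000 + 47,500 + 34,400 + 22,600 = $162,500.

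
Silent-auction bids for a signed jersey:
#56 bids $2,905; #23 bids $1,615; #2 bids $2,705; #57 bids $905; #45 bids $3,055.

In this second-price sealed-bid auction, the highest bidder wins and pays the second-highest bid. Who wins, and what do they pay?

#45 pays $2,905

Bids ranked: 3,055 (#45) > 2,905 (#56) > 2,705 (#2) > 1,615 (#23) > 905 (#57)
Second-price: #45 pays #56's bid of $2,905.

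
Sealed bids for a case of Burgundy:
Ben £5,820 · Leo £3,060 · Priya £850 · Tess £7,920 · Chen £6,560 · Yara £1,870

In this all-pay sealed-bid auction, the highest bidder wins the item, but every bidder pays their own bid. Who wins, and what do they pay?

Rule: the highest bidder wins the item, but every bidder pays their own bid.
Sorting bids: 7,920 (Tess) > 6,560 (Chen) > 5,820 (Ben) > 3,060 (Leo) > 1,870 (Yara) > 850 (Priya)
Tess is highest and takes the item; every bidder forfeits their bid.

Tess pays £7,920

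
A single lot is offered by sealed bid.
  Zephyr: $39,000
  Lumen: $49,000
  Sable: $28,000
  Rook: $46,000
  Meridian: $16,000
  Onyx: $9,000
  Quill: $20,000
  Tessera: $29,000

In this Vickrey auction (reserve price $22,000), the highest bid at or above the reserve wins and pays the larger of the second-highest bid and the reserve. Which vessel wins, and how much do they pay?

Lumen pays $46,000

Sorting bids: 49,000 (Lumen) > 46,000 (Rook) > 39,000 (Zephyr) > 29,000 (Tessera) > 28,000 (Sable) > 20,000 (Quill) > …
Lumen has the top bid at or above the reserve ($49,000).
max(second-highest $46,000, reserve $22,000) = $46,000; the reserve does not bind.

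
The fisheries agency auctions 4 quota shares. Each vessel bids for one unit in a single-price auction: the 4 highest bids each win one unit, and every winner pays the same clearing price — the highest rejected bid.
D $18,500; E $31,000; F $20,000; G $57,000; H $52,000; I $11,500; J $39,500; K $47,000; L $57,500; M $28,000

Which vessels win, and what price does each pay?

Bids ranked high→low: 57,500 (L), 57,000 (G), 52,000 (H), 47,000 (K), 39,500 (J), 31,000 (E), …
Winners (4 units): L, G, H, K.
First losing bid is J's $39,500, which sets the uniform price.

L, G, H, K; each pays $39,500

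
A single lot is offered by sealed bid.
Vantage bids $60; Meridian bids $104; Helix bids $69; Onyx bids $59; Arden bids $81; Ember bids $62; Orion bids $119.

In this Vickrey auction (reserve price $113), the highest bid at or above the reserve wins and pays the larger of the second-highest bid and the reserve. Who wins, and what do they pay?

Orion pays $113

Sorting bids: 119 (Orion) > 104 (Meridian) > 81 (Arden) > 69 (Helix) > 62 (Ember) > 60 (Vantage) > …
Orion has the top bid at or above the reserve ($119).
Second-highest bid $104 is below the reserve $113, so the reserve binds → payment $113.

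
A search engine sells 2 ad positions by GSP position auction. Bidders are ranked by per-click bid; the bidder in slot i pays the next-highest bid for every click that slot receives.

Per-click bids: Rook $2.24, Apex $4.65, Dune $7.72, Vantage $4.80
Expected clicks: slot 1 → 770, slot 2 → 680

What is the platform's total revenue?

Total revenue: $6858.00

Ranked by bid: $7.72 (Dune) > $4.80 (Vantage) > $4.65 (Apex) > …
Slot 1: Dune pays $4.80 × 770 = $3696.00
Slot 2: Vantage pays $4.65 × 680 = $3162.00
Total = $6858.00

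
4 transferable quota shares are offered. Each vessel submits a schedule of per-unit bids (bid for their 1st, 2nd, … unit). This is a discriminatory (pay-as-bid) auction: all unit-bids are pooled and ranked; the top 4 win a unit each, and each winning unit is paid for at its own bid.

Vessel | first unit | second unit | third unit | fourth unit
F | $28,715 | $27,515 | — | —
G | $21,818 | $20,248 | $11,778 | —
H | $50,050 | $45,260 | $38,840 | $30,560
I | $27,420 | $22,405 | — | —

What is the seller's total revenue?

Total revenue: $164,710

Merging the schedules and taking the best 4: 50,050 (H-1), 45,260 (H-2), 38,840 (H-3), 30,560 (H-4)
Next rejected bid: $28,715 (not a price — pay-as-bid).
Each winning unit pays its own bid.
Revenue = 50,050 + 45,260 + 38,840 + 30,560 = $164,710.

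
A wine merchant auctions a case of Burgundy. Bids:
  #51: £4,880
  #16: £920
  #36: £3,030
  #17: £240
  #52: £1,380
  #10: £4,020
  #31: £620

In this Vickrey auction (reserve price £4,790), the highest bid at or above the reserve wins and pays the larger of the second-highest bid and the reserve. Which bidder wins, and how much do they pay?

Bids in order: 4,880 (#51) > 4,020 (#10) > 3,030 (#36) > 1,380 (#52) > 920 (#16) > 620 (#31) > …
Highest eligible bid: #51 at £4,880.
Second-highest bid £4,020 is below the reserve £4,790, so the reserve binds → payment £4,790.

#51 pays £4,790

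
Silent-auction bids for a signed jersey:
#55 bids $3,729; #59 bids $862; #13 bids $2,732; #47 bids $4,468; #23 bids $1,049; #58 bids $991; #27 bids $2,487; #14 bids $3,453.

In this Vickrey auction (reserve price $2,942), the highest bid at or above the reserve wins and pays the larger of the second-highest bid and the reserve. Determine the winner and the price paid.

Rule: the highest bid at or above the reserve wins and pays the larger of the second-highest bid and the reserve.
Bids ranked: 4,468 (#47) > 3,729 (#55) > 3,453 (#14) > 2,732 (#13) > 2,487 (#27) > 1,049 (#23) > …
Highest eligible bid: #47 at $4,468.
max(second-highest $3,729, reserve $2,942) = $3,729; the reserve does not bind.

#47 pays $3,729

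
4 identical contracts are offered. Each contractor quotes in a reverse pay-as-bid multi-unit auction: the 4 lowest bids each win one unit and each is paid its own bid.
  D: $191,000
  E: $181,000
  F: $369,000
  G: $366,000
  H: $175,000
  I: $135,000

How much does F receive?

Ordering the bids: 135,000 (I), 175,000 (H), 181,000 (E), 191,000 (D), 366,000 (G), 369,000 (F)
Winners (4 units): I, H, E, D.
F does not win → $0.

F is paid $0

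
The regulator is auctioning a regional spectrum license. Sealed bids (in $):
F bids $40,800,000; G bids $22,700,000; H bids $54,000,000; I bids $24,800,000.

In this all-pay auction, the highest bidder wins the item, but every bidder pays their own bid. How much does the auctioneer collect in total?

Bids ranked: 54,000,000 (H) > 40,800,000 (F) > 24,800,000 (I) > 22,700,000 (G)
Every bidder forfeits their bid regardless of winning.
Revenue = 40,800,000 + 22,700,000 + 54,000,000 + 24,800,000 = $142,300,000.

Total revenue: $142,300,000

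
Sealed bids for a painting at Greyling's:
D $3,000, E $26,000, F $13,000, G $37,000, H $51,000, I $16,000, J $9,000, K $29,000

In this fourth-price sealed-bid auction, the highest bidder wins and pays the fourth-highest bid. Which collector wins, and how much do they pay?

Fourth-price sealed-bid auction: the highest bidder wins and pays the fourth-highest bid.
Bids in order: 51,000 (H) > 37,000 (G) > 29,000 (K) > 26,000 (E) > 16,000 (I) > 13,000 (F) > …
H wins; payment is bid #4 in the ranking = $26,000.

H pays $26,000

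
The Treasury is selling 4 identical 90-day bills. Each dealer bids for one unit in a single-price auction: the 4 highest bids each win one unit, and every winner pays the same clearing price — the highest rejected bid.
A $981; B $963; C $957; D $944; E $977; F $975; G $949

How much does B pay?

B pays $957

Ordering the bids: 981 (A), 977 (E), 975 (F), 963 (B), 957 (C), 949 (G), …
Winners (4 units): A, E, F, B.
First losing bid is C's $957, which sets the uniform price.
B wins → pays $957.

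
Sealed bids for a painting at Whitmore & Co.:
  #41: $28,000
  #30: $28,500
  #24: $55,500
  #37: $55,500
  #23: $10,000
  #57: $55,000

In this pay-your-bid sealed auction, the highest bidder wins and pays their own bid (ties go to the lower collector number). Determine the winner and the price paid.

Bids ranked: 55,500 (#24) > 55,500 (#37) > 55,000 (#57) > 28,500 (#30) > 28,000 (#41) > 10,000 (#23)
#24 and #37 tie at $55,500; tie-break gives it to #24.
#24 is highest → pays own bid, $55,500.

#24 pays $55,500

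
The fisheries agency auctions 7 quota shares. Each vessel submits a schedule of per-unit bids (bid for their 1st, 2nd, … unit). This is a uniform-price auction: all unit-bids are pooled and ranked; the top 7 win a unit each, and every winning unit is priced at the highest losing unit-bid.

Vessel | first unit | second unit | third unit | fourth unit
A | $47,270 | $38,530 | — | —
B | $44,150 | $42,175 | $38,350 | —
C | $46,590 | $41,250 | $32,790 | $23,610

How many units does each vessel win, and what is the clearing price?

All unit-bids, highest first — top 7: 47,270 (A-1), 46,590 (C-1), 44,150 (B-1), 42,175 (B-2), 41,250 (C-2), 38,530 (A-2), 38,350 (B-3)
First bid not allocated: $32,790.
Allocation: A 2, B 3, C 2.

A 2, B 3, C 2; clearing price $32,790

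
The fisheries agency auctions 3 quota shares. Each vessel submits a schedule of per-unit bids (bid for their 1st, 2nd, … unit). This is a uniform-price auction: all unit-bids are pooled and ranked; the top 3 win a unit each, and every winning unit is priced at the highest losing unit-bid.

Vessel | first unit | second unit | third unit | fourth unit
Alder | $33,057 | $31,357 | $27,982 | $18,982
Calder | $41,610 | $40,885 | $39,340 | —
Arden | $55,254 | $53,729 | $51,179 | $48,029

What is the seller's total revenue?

Total revenue: $144,087

All unit-bids, highest first — top 3: 55,254 (Arden-1), 53,729 (Arden-2), 51,179 (Arden-3)
First bid not allocated: $48,029.
Allocation: Arden 3. Every unit priced at $48,029.
Revenue = 3 × 48,029 = $144,087.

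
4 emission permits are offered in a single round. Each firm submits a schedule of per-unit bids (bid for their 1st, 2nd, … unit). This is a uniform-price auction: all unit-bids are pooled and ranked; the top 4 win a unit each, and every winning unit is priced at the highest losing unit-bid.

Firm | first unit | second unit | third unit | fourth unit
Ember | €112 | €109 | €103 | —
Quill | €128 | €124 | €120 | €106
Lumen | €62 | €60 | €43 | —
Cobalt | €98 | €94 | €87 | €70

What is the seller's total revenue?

Total revenue: €436

All unit-bids, highest first — top 4: 128 (Quill-1), 124 (Quill-2), 120 (Quill-3), 112 (Ember-1)
First bid not allocated: €109.
Allocation: Ember 1, Quill 3. Every unit priced at €109.
Revenue = 4 × 109 = €436.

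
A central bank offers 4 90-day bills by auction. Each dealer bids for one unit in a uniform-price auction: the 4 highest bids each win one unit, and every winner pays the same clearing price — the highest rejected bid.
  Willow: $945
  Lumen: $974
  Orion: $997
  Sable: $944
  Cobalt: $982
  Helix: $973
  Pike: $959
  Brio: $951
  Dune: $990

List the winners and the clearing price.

Orion, Dune, Cobalt, Lumen; each pays $973

Sorting: 997 (Orion), 990 (Dune), 982 (Cobalt), 974 (Lumen), 973 (Helix), 959 (Pike), …
The 4 highest are Orion, Dune, Cobalt, Lumen.
Highest unsuccessful bid: $973 → clearing price.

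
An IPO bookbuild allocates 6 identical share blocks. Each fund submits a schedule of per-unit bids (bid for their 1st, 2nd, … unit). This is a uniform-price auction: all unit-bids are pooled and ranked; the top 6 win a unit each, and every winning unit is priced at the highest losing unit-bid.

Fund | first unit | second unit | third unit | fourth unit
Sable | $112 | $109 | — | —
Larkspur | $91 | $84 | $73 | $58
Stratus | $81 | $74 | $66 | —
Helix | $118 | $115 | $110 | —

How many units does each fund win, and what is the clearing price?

Helix 3, Larkspur 1, Sable 2; clearing price $84

Merging the schedules and taking the best 6: 118 (Helix-1), 115 (Helix-2), 112 (Sable-1), 110 (Helix-3), 109 (Sable-2), 91 (Larkspur-1)
The (k+1)-th unit-bid is $84.
Allocation: Helix 3, Larkspur 1, Sable 2.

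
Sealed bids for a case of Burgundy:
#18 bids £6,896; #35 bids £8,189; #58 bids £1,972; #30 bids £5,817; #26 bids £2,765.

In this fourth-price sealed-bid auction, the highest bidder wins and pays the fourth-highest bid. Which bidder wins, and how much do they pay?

#35 pays £2,765

Bids ranked: 8,189 (#35) > 6,896 (#18) > 5,817 (#30) > 2,765 (#26) > 1,972 (#58)
#35 is highest; pays the fourth-highest bid, £2,765.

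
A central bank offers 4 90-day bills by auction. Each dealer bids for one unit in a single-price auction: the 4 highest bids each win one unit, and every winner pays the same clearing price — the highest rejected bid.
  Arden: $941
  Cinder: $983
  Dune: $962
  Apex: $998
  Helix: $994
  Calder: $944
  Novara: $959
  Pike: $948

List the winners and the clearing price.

Bids ranked high→low: 998 (Apex), 994 (Helix), 983 (Cinder), 962 (Dune), 959 (Novara), 948 (Pike), …
The 4 highest are Apex, Helix, Cinder, Dune.
First losing bid is Novara's $959, which sets the uniform price.

Apex, Helix, Cinder, Dune; each pays $959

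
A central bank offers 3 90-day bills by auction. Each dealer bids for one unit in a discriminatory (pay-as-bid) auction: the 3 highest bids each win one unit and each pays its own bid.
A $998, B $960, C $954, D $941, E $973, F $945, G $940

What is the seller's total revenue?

Sorting: 998 (A), 973 (E), 960 (B), 954 (C), 945 (F), …
Top 3: A, E, B.
Total revenue = 998 + 973 + 960 = $2,931.

Total revenue: $2,931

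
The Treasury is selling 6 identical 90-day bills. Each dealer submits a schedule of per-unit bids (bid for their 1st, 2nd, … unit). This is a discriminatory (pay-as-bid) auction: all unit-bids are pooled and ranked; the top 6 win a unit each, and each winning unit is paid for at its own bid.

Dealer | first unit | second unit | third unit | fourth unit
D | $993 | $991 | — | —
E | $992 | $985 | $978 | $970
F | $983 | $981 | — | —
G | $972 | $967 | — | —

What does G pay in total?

G pays $0

All unit-bids, highest first — top 6: 993 (D-1), 992 (E-1), 991 (D-2), 985 (E-2), 983 (F-1), 981 (F-2)
Next rejected bid: $978 (not a price — pay-as-bid).
G wins no units.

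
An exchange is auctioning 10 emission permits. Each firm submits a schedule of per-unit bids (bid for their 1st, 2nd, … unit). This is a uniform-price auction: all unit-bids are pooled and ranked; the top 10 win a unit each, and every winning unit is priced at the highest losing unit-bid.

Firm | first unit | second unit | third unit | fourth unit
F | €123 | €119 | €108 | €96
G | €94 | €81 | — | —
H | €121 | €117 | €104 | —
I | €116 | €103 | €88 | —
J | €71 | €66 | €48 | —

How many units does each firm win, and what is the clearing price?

F 4, G 1, H 3, I 2; clearing price €88

Merging the schedules and taking the best 10: 123 (F-1), 121 (H-1), 119 (F-2), 117 (H-2), 116 (I-1), 108 (F-3), 104 (H-3), 103 (I-2), 96 (F-4), 94 (G-1)
Highest rejected unit-bid = €88.
Allocation: F 4, G 1, H 3, I 2.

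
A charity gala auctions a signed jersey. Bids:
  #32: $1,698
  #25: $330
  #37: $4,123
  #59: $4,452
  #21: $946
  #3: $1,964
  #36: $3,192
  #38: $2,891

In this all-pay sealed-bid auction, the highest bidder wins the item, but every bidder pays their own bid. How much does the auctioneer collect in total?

Total revenue: $19,596

Bids in order: 4,452 (#59) > 4,123 (#37) > 3,192 (#36) > 2,891 (#38) > 1,964 (#3) > 1,698 (#32) > …
#59 wins with the top bid; all bids are sunk regardless.
Every bidder forfeits their bid regardless of winning.
Revenue = 1,698 + 330 + 4,123 + 4,452 + 946 + 1,964 + 3,192 + 2,891 = $19,596.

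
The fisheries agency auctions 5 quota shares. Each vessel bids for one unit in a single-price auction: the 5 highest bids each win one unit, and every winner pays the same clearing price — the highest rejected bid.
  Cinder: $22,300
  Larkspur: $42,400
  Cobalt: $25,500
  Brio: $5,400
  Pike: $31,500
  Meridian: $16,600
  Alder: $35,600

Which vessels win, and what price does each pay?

Sorting: 42,400 (Larkspur), 35,600 (Alder), 31,500 (Pike), 25,500 (Cobalt), 22,300 (Cinder), 16,600 (Meridian), 5,400 (Brio)
Top 5: Larkspur, Alder, Pike, Cobalt, Cinder.
Clearing price = highest rejected bid = $16,600.

Larkspur, Alder, Pike, Cobalt, Cinder; each pays $16,600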